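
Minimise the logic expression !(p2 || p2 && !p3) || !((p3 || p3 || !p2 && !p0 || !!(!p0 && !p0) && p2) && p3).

!(p2 || p2 && !p3) || !((p3 || p3 || !p2 && !p0 || !!(!p0 && !p0) && p2) && p3)
= !(p2 || p2 && !p3) || !((p3 || p3 || !p2 && !p0 || !(p0 || p0) && p2) && p3)   (De Morgan)
= !(p2 || p2 && !p3) || !((p3 || !p2 && !p0 || !(p0 || p0) && p2) && p3)   (idempotence)
= !(p2 || p2 && !p3) || !((p3 || !p2 && !p0 || !p0 && p2) && p3)   (idempotence)
= !(p2 || p2 && !p3) || !((p3 || !p0) && p3)   (distribution)
= !p2 || !((p3 || !p0) && p3)   (absorption)
= !p2 || !p3   (absorption)

!p2 || !p3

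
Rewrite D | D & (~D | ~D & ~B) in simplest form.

D

D | D & (~D | ~D & ~B)
= D | D & ~D   — absorption
= D   — complement / identity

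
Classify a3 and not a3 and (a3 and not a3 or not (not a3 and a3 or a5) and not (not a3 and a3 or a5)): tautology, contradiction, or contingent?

contradiction

a3 and not a3 and (a3 and not a3 or not (not a3 and a3 or a5) and not (not a3 and a3 or a5))
= a3 and not a3 and (a3 and not a3 or not (not a3 and a3 or a5))
= a3 and not a3 and (a3 and not a3 or not a5)
= a3 and not a3
= False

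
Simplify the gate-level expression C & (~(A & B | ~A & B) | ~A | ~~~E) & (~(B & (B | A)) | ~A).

C & (~(A & B | ~A & B) | ~A | ~~~E) & (~(B & (B | A)) | ~A)
= C & (~(A & B | ~A & B) | ~A | ~E) & (~(B & (B | A)) | ~A)   [double negation]
= C & (~(A & B | ~A & B) | ~A | ~E) & (~B | ~A)   [absorption]
= C & (~B | ~A | ~E) & (~B | ~A)   [distribution]
= C & (~B | ~A)   [absorption]

C & (~B | ~A)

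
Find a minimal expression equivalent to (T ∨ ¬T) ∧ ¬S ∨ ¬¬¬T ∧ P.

¬S ∨ ¬T ∧ P

(T ∨ ¬T) ∧ ¬S ∨ ¬¬¬T ∧ P
= (T ∨ ¬T) ∧ ¬S ∨ ¬T ∧ P   (double negation)
= ¬S ∨ ¬T ∧ P   (complement / identity)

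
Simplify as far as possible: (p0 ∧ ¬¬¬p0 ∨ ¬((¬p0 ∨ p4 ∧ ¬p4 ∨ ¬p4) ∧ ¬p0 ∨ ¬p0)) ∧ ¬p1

(p0 ∧ ¬¬¬p0 ∨ ¬((¬p0 ∨ p4 ∧ ¬p4 ∨ ¬p4) ∧ ¬p0 ∨ ¬p0)) ∧ ¬p1
= (p0 ∧ ¬p0 ∨ ¬((¬p0 ∨ p4 ∧ ¬p4 ∨ ¬p4) ∧ ¬p0 ∨ ¬p0)) ∧ ¬p1   [double negation]
= (p0 ∧ ¬p0 ∨ ¬((¬p0 ∨ ¬p4) ∧ ¬p0 ∨ ¬p0)) ∧ ¬p1   [complement / identity]
= (p0 ∧ ¬p0 ∨ ¬(¬p0 ∨ ¬p0)) ∧ ¬p1   [absorption]
= (p0 ∧ ¬p0 ∨ p0 ∧ p0) ∧ ¬p1   [De Morgan]
= p0 ∧ ¬p1   [distribution]

p0 ∧ ¬p1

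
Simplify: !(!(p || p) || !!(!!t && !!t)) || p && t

!(!(p || p) || !!(!!t && !!t)) || p && t
= !(!(p || p) || !(!t || !t)) || p && t
= (p || p) && (!t || !t) || p && t
= p && (!t || !t) || p && t
= p && !t || p && t
= p

p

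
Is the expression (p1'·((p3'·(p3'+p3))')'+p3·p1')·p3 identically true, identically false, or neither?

neither

(p1'·((p3'·(p3'+p3))')'+p3·p1')·p3
= (p1'·((p3')')'+p3·p1')·p3
= (p1'·p3'+p3·p1')·p3
= p1'·p3
This depends on p1, p3, so it is not a constant.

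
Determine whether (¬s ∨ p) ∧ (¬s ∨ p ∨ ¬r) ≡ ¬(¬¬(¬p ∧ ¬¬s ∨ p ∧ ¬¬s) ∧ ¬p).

Yes

E1: (¬s ∨ p) ∧ (¬s ∨ p ∨ ¬r)
    = ¬s ∨ p   (absorption)
E2: ¬(¬¬(¬p ∧ ¬¬s ∨ p ∧ ¬¬s) ∧ ¬p)
    = ¬(¬¬¬¬s ∧ ¬p)   (distribution)
    = ¬¬¬s ∨ p   (De Morgan)
    = ¬s ∨ p   (double negation)
Both reduce to ¬s ∨ p, so they are equivalent.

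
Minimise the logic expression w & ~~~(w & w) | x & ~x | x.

x

w & ~~~(w & w) | x & ~x | x
= w & ~~~(w & w) | x   (complement / identity)
= w & ~(w & w) | x   (double negation)
= w & ~w | x   (idempotence)
= x   (complement / identity)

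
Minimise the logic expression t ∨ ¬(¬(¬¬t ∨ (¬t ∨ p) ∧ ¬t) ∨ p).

t ∨ ¬p

t ∨ ¬(¬(¬¬t ∨ (¬t ∨ p) ∧ ¬t) ∨ p)
= t ∨ ¬(¬(¬¬t ∨ ¬t) ∨ p)
= t ∨ ¬(¬t ∧ t ∨ p)
= t ∨ ¬p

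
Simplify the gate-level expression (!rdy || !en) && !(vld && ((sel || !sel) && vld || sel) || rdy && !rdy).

(!rdy || !en) && !vld

(!rdy || !en) && !(vld && ((sel || !sel) && vld || sel) || rdy && !rdy)
= (!rdy || !en) && !(vld && (vld || sel) || rdy && !rdy)   — complement / identity
= (!rdy || !en) && !(vld || rdy && !rdy)   — absorption
= (!rdy || !en) && !vld   — complement / identity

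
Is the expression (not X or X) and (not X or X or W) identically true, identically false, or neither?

identically true

(not X or X) and (not X or X or W)
= not X or X   — absorption
= True   — complement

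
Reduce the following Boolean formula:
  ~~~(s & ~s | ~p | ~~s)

~~~(s & ~s | ~p | ~~s)
= ~~~(~p | ~~s)   (complement / identity)
= ~(~p | ~~s)   (double negation)
= p & ~s   (De Morgan)

p & ~s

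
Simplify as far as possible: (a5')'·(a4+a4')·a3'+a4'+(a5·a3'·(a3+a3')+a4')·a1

(a5')'·(a4+a4')·a3'+a4'+(a5·a3'·(a3+a3')+a4')·a1
= a5·(a4+a4')·a3'+a4'+(a5·a3'·(a3+a3')+a4')·a1   (double negation)
= a5·a3'+a4'+(a5·a3'·(a3+a3')+a4')·a1   (complement / identity)
= a5·a3'+a4'+(a5·a3'+a4')·a1   (complement / identity)
= a5·a3'+a4'   (absorption)

a5·a3'+a4'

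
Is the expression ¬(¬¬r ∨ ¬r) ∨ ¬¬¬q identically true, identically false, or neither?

neither

¬(¬¬r ∨ ¬r) ∨ ¬¬¬q
= ¬(¬¬r ∨ ¬r) ∨ ¬q   (double negation)
= ¬r ∧ r ∨ ¬q   (De Morgan)
= ¬q   (complement / identity)
This depends on q, so it is not a constant.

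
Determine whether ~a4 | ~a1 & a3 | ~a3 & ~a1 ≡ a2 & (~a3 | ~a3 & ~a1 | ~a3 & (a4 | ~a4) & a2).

E1: ~a4 | ~a1 & a3 | ~a3 & ~a1
    = ~a4 | ~a1   (distribution)
E2: a2 & (~a3 | ~a3 & ~a1 | ~a3 & (a4 | ~a4) & a2)
    = a2 & (~a3 | ~a3 & ~a1 | ~a3 & a2)   (complement / identity)
    = a2 & (~a3 | ~a3 & a2)   (absorption)
    = a2 & ~a3   (absorption)
These differ: at a1=0, a2=0, a3=1, a4=0, E1 = 1 but E2 = 0.

No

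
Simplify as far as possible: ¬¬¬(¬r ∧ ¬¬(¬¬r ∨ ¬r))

¬¬¬(¬r ∧ ¬¬(¬¬r ∨ ¬r))
= ¬¬(r ∨ ¬(¬¬r ∨ ¬r))   [De Morgan]
= ¬¬(r ∨ ¬r ∧ r)   [De Morgan]
= ¬¬r   [complement / identity]
= r   [double negation]

r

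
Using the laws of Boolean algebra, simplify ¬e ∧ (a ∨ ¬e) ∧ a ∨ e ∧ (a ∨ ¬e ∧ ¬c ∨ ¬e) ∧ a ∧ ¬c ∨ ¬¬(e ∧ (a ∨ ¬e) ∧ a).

¬e ∧ (a ∨ ¬e) ∧ a ∨ e ∧ (a ∨ ¬e ∧ ¬c ∨ ¬e) ∧ a ∧ ¬c ∨ ¬¬(e ∧ (a ∨ ¬e) ∧ a)
= ¬e ∧ (a ∨ ¬e) ∧ a ∨ e ∧ (a ∨ ¬e ∧ ¬c ∨ ¬e) ∧ a ∧ ¬c ∨ e ∧ (a ∨ ¬e) ∧ a   — double negation
= ¬e ∧ (a ∨ ¬e) ∧ a ∨ e ∧ (a ∨ ¬e) ∧ a ∧ ¬c ∨ e ∧ (a ∨ ¬e) ∧ a   — absorption
= ¬e ∧ (a ∨ ¬e) ∧ a ∨ e ∧ (a ∨ ¬e) ∧ a   — absorption
= (a ∨ ¬e) ∧ a   — distribution
= a   — absorption

a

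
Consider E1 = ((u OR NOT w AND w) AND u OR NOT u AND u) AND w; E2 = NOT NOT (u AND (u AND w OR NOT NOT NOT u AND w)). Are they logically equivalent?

E1: ((u OR NOT w AND w) AND u OR NOT u AND u) AND w
    = (u AND u OR NOT u AND u) AND w   — complement / identity
    = u AND w   — distribution
E2: NOT NOT (u AND (u AND w OR NOT NOT NOT u AND w))
    = NOT NOT (u AND (u AND w OR NOT u AND w))   — double negation
    = NOT NOT (u AND w)   — distribution
    = u AND w   — double negation
Both reduce to u AND w, so they are equivalent.

Yes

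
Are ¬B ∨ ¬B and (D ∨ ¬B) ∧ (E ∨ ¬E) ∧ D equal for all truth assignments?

No

E1: ¬B ∨ ¬B
    = ¬B
E2: (D ∨ ¬B) ∧ (E ∨ ¬E) ∧ D
    = (D ∨ ¬B) ∧ D
    = D
These differ: at B=0, D=0, E=0, E1 = 1 but E2 = 0.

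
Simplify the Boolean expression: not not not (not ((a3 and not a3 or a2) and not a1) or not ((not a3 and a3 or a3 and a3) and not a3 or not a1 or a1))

a2 and not a1

not not not (not ((a3 and not a3 or a2) and not a1) or not ((not a3 and a3 or a3 and a3) and not a3 or not a1 or a1))
= not not not (not ((a3 and not a3 or a2) and not a1) or not (a3 and not a3 or not a1 or a1))   — distribution
= not not not (not (a2 and not a1) or not (a3 and not a3 or not a1 or a1))   — complement / identity
= not (not (a2 and not a1) or not (a3 and not a3 or not a1 or a1))   — double negation
= a2 and not a1 and (a3 and not a3 or not a1 or a1)   — De Morgan
= a2 and not a1 and (not a1 or a1)   — complement / identity
= a2 and not a1   — complement / identity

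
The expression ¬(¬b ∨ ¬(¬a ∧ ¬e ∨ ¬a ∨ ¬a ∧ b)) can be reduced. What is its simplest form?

¬(¬b ∨ ¬(¬a ∧ ¬e ∨ ¬a ∨ ¬a ∧ b))
= ¬(¬b ∨ ¬(¬a ∨ ¬a ∧ b))   — absorption
= ¬(¬b ∨ ¬¬a)   — absorption
= b ∧ ¬a   — De Morgan

b ∧ ¬a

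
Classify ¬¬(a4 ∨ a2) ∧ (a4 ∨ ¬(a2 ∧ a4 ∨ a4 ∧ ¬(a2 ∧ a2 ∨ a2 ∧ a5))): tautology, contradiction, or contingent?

¬¬(a4 ∨ a2) ∧ (a4 ∨ ¬(a2 ∧ a4 ∨ a4 ∧ ¬(a2 ∧ a2 ∨ a2 ∧ a5)))
= ¬¬(a4 ∨ a2) ∧ (a4 ∨ ¬(a2 ∧ a4 ∨ a4 ∧ ¬((a2 ∨ a5) ∧ a2)))   — distribution
= (a4 ∨ a2) ∧ (a4 ∨ ¬(a2 ∧ a4 ∨ a4 ∧ ¬((a2 ∨ a5) ∧ a2)))   — double negation
= (a4 ∨ a2) ∧ (a4 ∨ ¬(a2 ∧ a4 ∨ a4 ∧ ¬a2))   — absorption
= (a4 ∨ a2) ∧ (a4 ∨ ¬a4)   — distribution
= a4 ∨ a2   — complement / identity
This depends on a2, a4, so it is not a constant.

contingent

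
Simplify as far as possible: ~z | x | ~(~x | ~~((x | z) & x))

~z | x

~z | x | ~(~x | ~~((x | z) & x))
= ~z | x | ~(~x | ~~x)
= ~z | x | x & ~x
= ~z | x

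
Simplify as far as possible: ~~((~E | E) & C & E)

~~((~E | E) & C & E)
= ~~(C & E)   — complement / identity
= C & E   — double negation

C & E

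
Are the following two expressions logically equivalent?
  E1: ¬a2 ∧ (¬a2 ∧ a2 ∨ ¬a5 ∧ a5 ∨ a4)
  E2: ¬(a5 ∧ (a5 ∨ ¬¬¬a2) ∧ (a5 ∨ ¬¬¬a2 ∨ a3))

E1: ¬a2 ∧ (¬a2 ∧ a2 ∨ ¬a5 ∧ a5 ∨ a4)
    = ¬a2 ∧ (¬a5 ∧ a5 ∨ a4)   [complement / identity]
    = ¬a2 ∧ a4   [complement / identity]
E2: ¬(a5 ∧ (a5 ∨ ¬¬¬a2) ∧ (a5 ∨ ¬¬¬a2 ∨ a3))
    = ¬(a5 ∧ (a5 ∨ ¬¬¬a2))   [absorption]
    = ¬(a5 ∧ (a5 ∨ ¬a2))   [double negation]
    = ¬a5   [absorption]
These differ: at a2=0, a3=0, a4=0, a5=0, E1 = 0 but E2 = 1.

No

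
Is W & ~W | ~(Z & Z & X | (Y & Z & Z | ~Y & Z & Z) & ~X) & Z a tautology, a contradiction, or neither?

contradiction

W & ~W | ~(Z & Z & X | (Y & Z & Z | ~Y & Z & Z) & ~X) & Z
= W & ~W | ~(Z & Z & X | Z & Z & ~X) & Z
= ~(Z & Z & X | Z & Z & ~X) & Z
= ~(Z & Z) & Z
= ~Z & Z
= 0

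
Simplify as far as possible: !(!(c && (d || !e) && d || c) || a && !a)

!(!(c && (d || !e) && d || c) || a && !a)
= !(!(c && d || c) || a && !a)   [absorption]
= !(!c || a && !a)   [absorption]
= !!c   [complement / identity]
= c   [double negation]

c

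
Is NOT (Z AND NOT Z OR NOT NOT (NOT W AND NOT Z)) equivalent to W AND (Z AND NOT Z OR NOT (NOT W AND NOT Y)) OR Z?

Yes

E1: NOT (Z AND NOT Z OR NOT NOT (NOT W AND NOT Z))
    = NOT NOT NOT (NOT W AND NOT Z)   — complement / identity
    = NOT NOT (W OR Z)   — De Morgan
    = W OR Z   — double negation
E2: W AND (Z AND NOT Z OR NOT (NOT W AND NOT Y)) OR Z
    = W AND (Z AND NOT Z OR W OR Y) OR Z   — De Morgan
    = W AND (W OR Y) OR Z   — complement / identity
    = W OR Z   — absorption
Both reduce to W OR Z, so they are equivalent.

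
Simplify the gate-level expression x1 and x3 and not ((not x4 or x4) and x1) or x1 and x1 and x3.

x1 and x3 and not ((not x4 or x4) and x1) or x1 and x1 and x3
= x1 and x3 and not x1 or x1 and x1 and x3   — complement / identity
= x1 and x3   — distribution

x1 and x3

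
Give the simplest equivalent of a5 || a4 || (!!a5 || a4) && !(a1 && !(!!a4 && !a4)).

a5 || a4 || (!!a5 || a4) && !(a1 && !(!!a4 && !a4))
= a5 || a4 || (!!a5 || a4) && !(a1 && (!a4 || a4))   [De Morgan]
= a5 || a4 || (!!a5 || a4) && !a1   [complement / identity]
= a5 || a4 || (a5 || a4) && !a1   [double negation]
= a5 || a4   [absorption]

a5 || a4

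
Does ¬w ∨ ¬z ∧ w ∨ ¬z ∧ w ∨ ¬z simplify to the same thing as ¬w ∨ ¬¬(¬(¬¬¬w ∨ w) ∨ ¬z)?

E1: ¬w ∨ ¬z ∧ w ∨ ¬z ∧ w ∨ ¬z
    = ¬w ∨ ¬z ∧ w ∨ ¬z
    = ¬w ∨ ¬z
E2: ¬w ∨ ¬¬(¬(¬¬¬w ∨ w) ∨ ¬z)
    = ¬w ∨ ¬¬(¬(¬w ∨ w) ∨ ¬z)
    = ¬w ∨ ¬((¬w ∨ w) ∧ z)
    = ¬w ∨ ¬z
Both reduce to ¬w ∨ ¬z, so they are equivalent.

Yes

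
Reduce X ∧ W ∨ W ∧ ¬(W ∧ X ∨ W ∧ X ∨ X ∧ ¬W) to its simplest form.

W

X ∧ W ∨ W ∧ ¬(W ∧ X ∨ W ∧ X ∨ X ∧ ¬W)
= X ∧ W ∨ W ∧ ¬(W ∧ X ∨ X ∧ ¬W)   [idempotence]
= X ∧ W ∨ W ∧ ¬X   [distribution]
= W   [distribution]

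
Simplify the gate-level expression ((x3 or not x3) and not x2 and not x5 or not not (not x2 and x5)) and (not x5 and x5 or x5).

((x3 or not x3) and not x2 and not x5 or not not (not x2 and x5)) and (not x5 and x5 or x5)
= (not x2 and not x5 or not not (not x2 and x5)) and (not x5 and x5 or x5)   (complement / identity)
= (not x2 and not x5 or not x2 and x5) and (not x5 and x5 or x5)   (double negation)
= not x2 and (not x5 and x5 or x5)   (distribution)
= not x2 and x5   (complement / identity)

not x2 and x5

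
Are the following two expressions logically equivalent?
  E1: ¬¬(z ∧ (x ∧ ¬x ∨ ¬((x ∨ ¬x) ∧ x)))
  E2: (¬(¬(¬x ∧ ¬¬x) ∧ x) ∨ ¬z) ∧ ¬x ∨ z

E1: ¬¬(z ∧ (x ∧ ¬x ∨ ¬((x ∨ ¬x) ∧ x)))
    = ¬¬(z ∧ (x ∧ ¬x ∨ ¬x))   [complement / identity]
    = z ∧ (x ∧ ¬x ∨ ¬x)   [double negation]
    = z ∧ ¬x   [complement / identity]
E2: (¬(¬(¬x ∧ ¬¬x) ∧ x) ∨ ¬z) ∧ ¬x ∨ z
    = (¬((x ∨ ¬x) ∧ x) ∨ ¬z) ∧ ¬x ∨ z   [De Morgan]
    = (¬x ∨ ¬z) ∧ ¬x ∨ z   [complement / identity]
    = ¬x ∨ z   [absorption]
These differ: at x=0, z=0, E1 = 0 but E2 = 1.

No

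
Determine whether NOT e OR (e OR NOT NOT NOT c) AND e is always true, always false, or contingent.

always true

NOT e OR (e OR NOT NOT NOT c) AND e
= NOT e OR (e OR NOT c) AND e   [double negation]
= NOT e OR e   [absorption]
= TRUE   [complement]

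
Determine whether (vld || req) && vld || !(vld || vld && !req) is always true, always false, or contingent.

(vld || req) && vld || !(vld || vld && !req)
= (vld || req) && vld || !vld
= vld || !vld
= true

always true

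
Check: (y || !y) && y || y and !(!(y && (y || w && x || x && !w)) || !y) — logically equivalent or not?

E1: (y || !y) && y || y
    = y || y   [complement / identity]
    = y   [idempotence]
E2: !(!(y && (y || w && x || x && !w)) || !y)
    = !(!(y && (y || x)) || !y)   [distribution]
    = !(!y || !y)   [absorption]
    = y && y   [De Morgan]
    = y   [idempotence]
Both reduce to y, so they are equivalent.

Yes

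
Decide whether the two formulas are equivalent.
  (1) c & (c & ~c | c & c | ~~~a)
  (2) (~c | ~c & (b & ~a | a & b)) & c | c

E1: c & (c & ~c | c & c | ~~~a)
    = c & (c | ~~~a)   [distribution]
    = c & (c | ~a)   [double negation]
    = c   [absorption]
E2: (~c | ~c & (b & ~a | a & b)) & c | c
    = (~c | ~c & b) & c | c   [distribution]
    = ~c & c | c   [absorption]
    = c   [complement / identity]
Both reduce to c, so they are equivalent.

Yes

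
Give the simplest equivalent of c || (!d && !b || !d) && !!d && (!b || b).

c || (!d && !b || !d) && !!d && (!b || b)
= c || !d && !!d && (!b || b)
= c || !d && d && (!b || b)
= c || !d && d
= c

c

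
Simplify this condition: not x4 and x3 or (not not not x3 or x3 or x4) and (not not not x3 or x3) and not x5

not x4 and x3 or (not not not x3 or x3 or x4) and (not not not x3 or x3) and not x5
= not x4 and x3 or (not not not x3 or x3) and not x5   (absorption)
= not x4 and x3 or (not x3 or x3) and not x5   (double negation)
= not x4 and x3 or not x5   (complement / identity)

not x4 and x3 or not x5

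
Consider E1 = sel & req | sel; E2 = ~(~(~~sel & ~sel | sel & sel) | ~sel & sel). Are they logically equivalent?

Yes

E1: sel & req | sel
    = sel   (absorption)
E2: ~(~(~~sel & ~sel | sel & sel) | ~sel & sel)
    = ~(~(sel & ~sel | sel & sel) | ~sel & sel)   (double negation)
    = ~(~sel | ~sel & sel)   (distribution)
    = ~~sel   (complement / identity)
    = sel   (double negation)
Both reduce to sel, so they are equivalent.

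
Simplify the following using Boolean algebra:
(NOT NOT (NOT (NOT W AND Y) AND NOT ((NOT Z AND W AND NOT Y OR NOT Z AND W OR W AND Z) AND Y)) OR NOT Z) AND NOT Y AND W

NOT Y AND W

(NOT NOT (NOT (NOT W AND Y) AND NOT ((NOT Z AND W AND NOT Y OR NOT Z AND W OR W AND Z) AND Y)) OR NOT Z) AND NOT Y AND W
= (NOT (NOT W AND Y OR (NOT Z AND W AND NOT Y OR NOT Z AND W OR W AND Z) AND Y) OR NOT Z) AND NOT Y AND W   — De Morgan
= (NOT (NOT W AND Y OR (NOT Z AND W OR W AND Z) AND Y) OR NOT Z) AND NOT Y AND W   — absorption
= (NOT (NOT W AND Y OR W AND Y) OR NOT Z) AND NOT Y AND W   — distribution
= (NOT (Y AND (NOT W OR W)) OR NOT Z) AND NOT Y AND W   — distribution
= (NOT Y OR NOT Z) AND NOT Y AND W   — complement / identity
= NOT Y AND W   — absorption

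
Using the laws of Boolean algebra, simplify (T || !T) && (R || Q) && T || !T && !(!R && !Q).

(T || !T) && (R || Q) && T || !T && !(!R && !Q)
= (R || Q) && T || !T && !(!R && !Q)   — complement / identity
= (R || Q) && T || !T && (R || Q)   — De Morgan
= R || Q   — distribution

R || Q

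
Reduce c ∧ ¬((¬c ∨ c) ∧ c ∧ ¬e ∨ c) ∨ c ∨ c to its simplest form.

c

c ∧ ¬((¬c ∨ c) ∧ c ∧ ¬e ∨ c) ∨ c ∨ c
= c ∧ ¬(c ∧ ¬e ∨ c) ∨ c ∨ c   [complement / identity]
= c ∧ ¬c ∨ c ∨ c   [absorption]
= c ∨ c   [complement / identity]
= c   [idempotence]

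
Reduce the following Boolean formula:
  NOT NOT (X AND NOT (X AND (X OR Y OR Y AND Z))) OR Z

NOT NOT (X AND NOT (X AND (X OR Y OR Y AND Z))) OR Z
= NOT NOT (X AND NOT (X AND (X OR Y))) OR Z
= NOT NOT (X AND NOT X) OR Z
= X AND NOT X OR Z
= Z

Z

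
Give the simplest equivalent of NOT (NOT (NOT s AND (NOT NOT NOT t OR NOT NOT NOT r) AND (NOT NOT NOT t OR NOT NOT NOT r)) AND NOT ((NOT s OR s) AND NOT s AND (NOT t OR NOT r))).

NOT s AND (NOT t OR NOT r)

NOT (NOT (NOT s AND (NOT NOT NOT t OR NOT NOT NOT r) AND (NOT NOT NOT t OR NOT NOT NOT r)) AND NOT ((NOT s OR s) AND NOT s AND (NOT t OR NOT r)))
= NOT (NOT (NOT s AND (NOT NOT NOT t OR NOT NOT NOT r)) AND NOT ((NOT s OR s) AND NOT s AND (NOT t OR NOT r)))   — idempotence
= NOT (NOT (NOT s AND (NOT t OR NOT NOT NOT r)) AND NOT ((NOT s OR s) AND NOT s AND (NOT t OR NOT r)))   — double negation
= NOT (NOT (NOT s AND (NOT t OR NOT r)) AND NOT ((NOT s OR s) AND NOT s AND (NOT t OR NOT r)))   — double negation
= NOT (NOT (NOT s AND (NOT t OR NOT r)) AND NOT (NOT s AND (NOT t OR NOT r)))   — complement / identity
= NOT NOT (NOT s AND (NOT t OR NOT r))   — idempotence
= NOT s AND (NOT t OR NOT r)   — double negation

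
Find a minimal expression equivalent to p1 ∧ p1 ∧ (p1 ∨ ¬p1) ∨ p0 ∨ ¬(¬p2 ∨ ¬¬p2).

p1 ∧ p1 ∧ (p1 ∨ ¬p1) ∨ p0 ∨ ¬(¬p2 ∨ ¬¬p2)
= p1 ∧ p1 ∧ (p1 ∨ ¬p1) ∨ p0 ∨ p2 ∧ ¬p2   [De Morgan]
= p1 ∧ p1 ∨ p0 ∨ p2 ∧ ¬p2   [complement / identity]
= p1 ∧ p1 ∨ p0   [complement / identity]
= p1 ∨ p0   [idempotence]

p1 ∨ p0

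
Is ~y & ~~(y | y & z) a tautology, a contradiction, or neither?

contradiction

~y & ~~(y | y & z)
= ~y & ~~y   — absorption
= ~y & y   — double negation
= 0   — complement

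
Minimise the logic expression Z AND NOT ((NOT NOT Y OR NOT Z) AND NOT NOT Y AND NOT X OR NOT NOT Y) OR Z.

Z

Z AND NOT ((NOT NOT Y OR NOT Z) AND NOT NOT Y AND NOT X OR NOT NOT Y) OR Z
= Z AND NOT (NOT NOT Y AND NOT X OR NOT NOT Y) OR Z   — absorption
= Z AND NOT NOT NOT Y OR Z   — absorption
= Z AND NOT Y OR Z   — double negation
= Z   — absorption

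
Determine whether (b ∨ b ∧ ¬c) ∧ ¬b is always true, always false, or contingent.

always false

(b ∨ b ∧ ¬c) ∧ ¬b
= b ∧ ¬b
= False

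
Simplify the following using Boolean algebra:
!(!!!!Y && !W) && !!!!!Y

!Y

!(!!!!Y && !W) && !!!!!Y
= !(!!!!Y && !W) && !!!Y   — double negation
= !(!!Y && !W) && !!!Y   — double negation
= (!Y || W) && !!!Y   — De Morgan
= (!Y || W) && !Y   — double negation
= !Y   — absorption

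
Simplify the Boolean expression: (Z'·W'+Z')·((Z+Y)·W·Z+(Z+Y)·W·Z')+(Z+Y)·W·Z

(Z'·W'+Z')·((Z+Y)·W·Z+(Z+Y)·W·Z')+(Z+Y)·W·Z
= Z'·((Z+Y)·W·Z+(Z+Y)·W·Z')+(Z+Y)·W·Z
= Z'·(Z+Y)·W+(Z+Y)·W·Z
= (Z+Y)·W

(Z+Y)·W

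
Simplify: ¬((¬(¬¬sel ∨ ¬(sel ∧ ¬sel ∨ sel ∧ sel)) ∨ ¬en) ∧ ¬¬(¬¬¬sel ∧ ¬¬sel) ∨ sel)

¬sel

¬((¬(¬¬sel ∨ ¬(sel ∧ ¬sel ∨ sel ∧ sel)) ∨ ¬en) ∧ ¬¬(¬¬¬sel ∧ ¬¬sel) ∨ sel)
= ¬((¬(¬¬sel ∨ ¬sel) ∨ ¬en) ∧ ¬¬(¬¬¬sel ∧ ¬¬sel) ∨ sel)   [distribution]
= ¬((¬(¬¬sel ∨ ¬sel) ∨ ¬en) ∧ ¬(¬¬sel ∨ ¬sel) ∨ sel)   [De Morgan]
= ¬(¬(¬¬sel ∨ ¬sel) ∨ sel)   [absorption]
= ¬(¬sel ∧ sel ∨ sel)   [De Morgan]
= ¬sel   [complement / identity]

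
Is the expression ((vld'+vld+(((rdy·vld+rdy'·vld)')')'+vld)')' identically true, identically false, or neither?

((vld'+vld+(((rdy·vld+rdy'·vld)')')'+vld)')'
= ((vld'+vld+(rdy·vld+rdy'·vld)'+vld)')'
= ((vld'+vld+vld'+vld)')'
= ((vld'+vld)')'
= vld'+vld
= 1

identically true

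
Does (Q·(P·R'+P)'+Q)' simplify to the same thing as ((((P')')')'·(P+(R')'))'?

No

E1: (Q·(P·R'+P)'+Q)'
    = (Q·P'+Q)'
    = Q'
E2: ((((P')')')'·(P+(R')'))'
    = ((P')'·(P+(R')'))'
    = ((P')'·(P+R))'
    = (P·(P+R))'
    = P'
These differ: at P=0, Q=1, R=0, E1 = 0 but E2 = 1.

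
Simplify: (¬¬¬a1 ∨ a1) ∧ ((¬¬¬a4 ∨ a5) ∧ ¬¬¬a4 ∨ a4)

True

(¬¬¬a1 ∨ a1) ∧ ((¬¬¬a4 ∨ a5) ∧ ¬¬¬a4 ∨ a4)
= (¬¬¬a1 ∨ a1) ∧ (¬¬¬a4 ∨ a4)   (absorption)
= (¬¬¬a1 ∨ a1) ∧ (¬a4 ∨ a4)   (double negation)
= ¬¬¬a1 ∨ a1   (complement / identity)
= ¬a1 ∨ a1   (double negation)
= True   (complement)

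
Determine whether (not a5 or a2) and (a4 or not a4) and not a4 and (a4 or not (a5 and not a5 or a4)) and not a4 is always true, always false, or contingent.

contingent

(not a5 or a2) and (a4 or not a4) and not a4 and (a4 or not (a5 and not a5 or a4)) and not a4
= (not a5 or a2) and (a4 or not a4) and not a4 and (a4 or not a4) and not a4   (complement / identity)
= (not a5 or a2) and (a4 or not a4) and not a4   (idempotence)
= (not a5 or a2) and not a4   (complement / identity)
This depends on a2, a4, a5, so it is not a constant.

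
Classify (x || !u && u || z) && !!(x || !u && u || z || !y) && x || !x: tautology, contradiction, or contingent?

tautology

(x || !u && u || z) && !!(x || !u && u || z || !y) && x || !x
= (x || !u && u || z) && (x || !u && u || z || !y) && x || !x   — double negation
= (x || !u && u || z) && x || !x   — absorption
= (x || z) && x || !x   — complement / identity
= x || !x   — absorption
= true   — complement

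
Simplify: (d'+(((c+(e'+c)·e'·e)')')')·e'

(d'+c')·e'

(d'+(((c+(e'+c)·e'·e)')')')·e'
= (d'+(((c+e'·e)')')')·e'   [absorption]
= (d'+(c+e'·e)')·e'   [double negation]
= (d'+c')·e'   [complement / identity]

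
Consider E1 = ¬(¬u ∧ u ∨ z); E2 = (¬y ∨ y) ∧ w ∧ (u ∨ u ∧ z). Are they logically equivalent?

E1: ¬(¬u ∧ u ∨ z)
    = ¬z   — complement / identity
E2: (¬y ∨ y) ∧ w ∧ (u ∨ u ∧ z)
    = w ∧ (u ∨ u ∧ z)   — complement / identity
    = w ∧ u   — absorption
These differ: at u=0, w=0, y=0, z=0, E1 = 1 but E2 = 0.

No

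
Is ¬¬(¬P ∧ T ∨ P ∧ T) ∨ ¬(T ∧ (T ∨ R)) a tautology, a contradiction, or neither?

¬¬(¬P ∧ T ∨ P ∧ T) ∨ ¬(T ∧ (T ∨ R))
= ¬¬T ∨ ¬(T ∧ (T ∨ R))   [distribution]
= ¬¬T ∨ ¬T   [absorption]
= T ∨ ¬T   [double negation]
= True   [complement]

tautology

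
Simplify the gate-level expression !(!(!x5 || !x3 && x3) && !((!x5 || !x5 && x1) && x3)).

!(!(!x5 || !x3 && x3) && !((!x5 || !x5 && x1) && x3))
= !(!(!x5 || !x3 && x3) && !(!x5 && x3))
= !(!!x5 && !(!x5 && x3))
= !x5 || !x5 && x3
= !x5

!x5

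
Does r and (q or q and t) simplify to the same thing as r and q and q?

Yes

E1: r and (q or q and t)
    = r and q   [absorption]
E2: r and q and q
    = r and q   [idempotence]
Both reduce to r and q, so they are equivalent.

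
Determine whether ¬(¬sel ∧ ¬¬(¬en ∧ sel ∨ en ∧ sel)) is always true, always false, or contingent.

always true

¬(¬sel ∧ ¬¬(¬en ∧ sel ∨ en ∧ sel))
= ¬(¬sel ∧ ¬¬sel)   (distribution)
= sel ∨ ¬sel   (De Morgan)
= True   (complement)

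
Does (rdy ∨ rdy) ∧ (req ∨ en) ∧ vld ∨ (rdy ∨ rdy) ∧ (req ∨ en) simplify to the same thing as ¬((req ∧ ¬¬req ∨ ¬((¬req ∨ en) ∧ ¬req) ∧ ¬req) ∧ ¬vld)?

No

E1: (rdy ∨ rdy) ∧ (req ∨ en) ∧ vld ∨ (rdy ∨ rdy) ∧ (req ∨ en)
    = (rdy ∨ rdy) ∧ (req ∨ en)   [absorption]
    = rdy ∧ (req ∨ en)   [idempotence]
E2: ¬((req ∧ ¬¬req ∨ ¬((¬req ∨ en) ∧ ¬req) ∧ ¬req) ∧ ¬vld)
    = ¬((req ∧ ¬¬req ∨ ¬¬req ∧ ¬req) ∧ ¬vld)   [absorption]
    = ¬(¬¬req ∧ ¬vld)   [distribution]
    = ¬req ∨ vld   [De Morgan]
These differ: at en=0, rdy=0, req=0, vld=0, E1 = 0 but E2 = 1.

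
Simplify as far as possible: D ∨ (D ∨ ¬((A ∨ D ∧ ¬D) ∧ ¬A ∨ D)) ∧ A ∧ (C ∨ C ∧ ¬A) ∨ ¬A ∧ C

D ∨ C

D ∨ (D ∨ ¬((A ∨ D ∧ ¬D) ∧ ¬A ∨ D)) ∧ A ∧ (C ∨ C ∧ ¬A) ∨ ¬A ∧ C
= D ∨ (D ∨ ¬(A ∧ ¬A ∨ D)) ∧ A ∧ (C ∨ C ∧ ¬A) ∨ ¬A ∧ C   [complement / identity]
= D ∨ (D ∨ ¬(A ∧ ¬A ∨ D)) ∧ A ∧ C ∨ ¬A ∧ C   [absorption]
= D ∨ (D ∨ ¬D) ∧ A ∧ C ∨ ¬A ∧ C   [complement / identity]
= D ∨ A ∧ C ∨ ¬A ∧ C   [complement / identity]
= D ∨ C   [distribution]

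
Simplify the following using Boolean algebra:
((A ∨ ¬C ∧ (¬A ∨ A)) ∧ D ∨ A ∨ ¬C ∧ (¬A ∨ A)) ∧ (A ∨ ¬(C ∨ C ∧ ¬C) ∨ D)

((A ∨ ¬C ∧ (¬A ∨ A)) ∧ D ∨ A ∨ ¬C ∧ (¬A ∨ A)) ∧ (A ∨ ¬(C ∨ C ∧ ¬C) ∨ D)
= (A ∨ ¬C ∧ (¬A ∨ A)) ∧ (A ∨ ¬(C ∨ C ∧ ¬C) ∨ D)   — absorption
= (A ∨ ¬C) ∧ (A ∨ ¬(C ∨ C ∧ ¬C) ∨ D)   — complement / identity
= (A ∨ ¬C) ∧ (A ∨ ¬C ∨ D)   — complement / identity
= A ∨ ¬C   — absorption

A ∨ ¬C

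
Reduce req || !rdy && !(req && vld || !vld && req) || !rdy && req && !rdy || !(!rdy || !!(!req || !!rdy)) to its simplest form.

req || !rdy && !(req && vld || !vld && req) || !rdy && req && !rdy || !(!rdy || !!(!req || !!rdy))
= req || !rdy && !(req && vld || !vld && req) || !rdy && req && !rdy || !(!rdy || !(req && !rdy))   (De Morgan)
= req || !rdy && !(req && vld || !vld && req) || !rdy && req && !rdy || rdy && req && !rdy   (De Morgan)
= req || !rdy && !(req && vld || !vld && req) || req && !rdy   (distribution)
= req || !rdy && !req || req && !rdy   (distribution)
= req || !rdy   (distribution)

req || !rdy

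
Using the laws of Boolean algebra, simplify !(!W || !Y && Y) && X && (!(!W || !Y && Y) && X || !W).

W && X

!(!W || !Y && Y) && X && (!(!W || !Y && Y) && X || !W)
= !(!W || !Y && Y) && X   (absorption)
= !!W && X   (complement / identity)
= W && X   (double negation)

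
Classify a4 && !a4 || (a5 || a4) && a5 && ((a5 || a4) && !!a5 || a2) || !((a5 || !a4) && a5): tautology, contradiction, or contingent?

tautology

a4 && !a4 || (a5 || a4) && a5 && ((a5 || a4) && !!a5 || a2) || !((a5 || !a4) && a5)
= (a5 || a4) && a5 && ((a5 || a4) && !!a5 || a2) || !((a5 || !a4) && a5)   [complement / identity]
= (a5 || a4) && a5 && ((a5 || a4) && a5 || a2) || !((a5 || !a4) && a5)   [double negation]
= (a5 || a4) && a5 || !((a5 || !a4) && a5)   [absorption]
= (a5 || a4) && a5 || !a5   [absorption]
= a5 || !a5   [absorption]
= true   [complement]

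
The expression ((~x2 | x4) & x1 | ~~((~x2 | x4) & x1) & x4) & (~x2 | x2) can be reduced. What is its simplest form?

((~x2 | x4) & x1 | ~~((~x2 | x4) & x1) & x4) & (~x2 | x2)
= ((~x2 | x4) & x1 | (~x2 | x4) & x1 & x4) & (~x2 | x2)   [double negation]
= (~x2 | x4) & x1 | (~x2 | x4) & x1 & x4   [complement / identity]
= (~x2 | x4) & x1   [absorption]

(~x2 | x4) & x1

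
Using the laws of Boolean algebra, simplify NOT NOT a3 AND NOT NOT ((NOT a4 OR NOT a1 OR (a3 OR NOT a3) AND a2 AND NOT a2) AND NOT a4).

NOT NOT a3 AND NOT NOT ((NOT a4 OR NOT a1 OR (a3 OR NOT a3) AND a2 AND NOT a2) AND NOT a4)
= a3 AND NOT NOT ((NOT a4 OR NOT a1 OR (a3 OR NOT a3) AND a2 AND NOT a2) AND NOT a4)
= a3 AND NOT NOT ((NOT a4 OR NOT a1 OR a2 AND NOT a2) AND NOT a4)
= a3 AND NOT NOT ((NOT a4 OR NOT a1) AND NOT a4)
= a3 AND NOT NOT NOT a4
= a3 AND NOT a4

a3 AND NOT a4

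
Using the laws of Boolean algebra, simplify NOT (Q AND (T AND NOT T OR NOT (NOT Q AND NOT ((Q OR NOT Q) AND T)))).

NOT Q

NOT (Q AND (T AND NOT T OR NOT (NOT Q AND NOT ((Q OR NOT Q) AND T))))
= NOT (Q AND NOT (NOT Q AND NOT ((Q OR NOT Q) AND T)))   (complement / identity)
= NOT (Q AND NOT (NOT Q AND NOT T))   (complement / identity)
= NOT (Q AND (Q OR T))   (De Morgan)
= NOT Q   (absorption)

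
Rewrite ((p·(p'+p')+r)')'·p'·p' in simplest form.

r·p'

((p·(p'+p')+r)')'·p'·p'
= ((p·(p'+p')+r)')'·p'   — idempotence
= (p·(p'+p')+r)·p'   — double negation
= (p·p'+r)·p'   — idempotence
= r·p'   — complement / identity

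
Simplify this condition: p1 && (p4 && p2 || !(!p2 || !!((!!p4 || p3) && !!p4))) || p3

p1 && p2 || p3

p1 && (p4 && p2 || !(!p2 || !!((!!p4 || p3) && !!p4))) || p3
= p1 && (p4 && p2 || p2 && !((!!p4 || p3) && !!p4)) || p3   (De Morgan)
= p1 && (p4 && p2 || p2 && !!!p4) || p3   (absorption)
= p1 && (p4 && p2 || p2 && !p4) || p3   (double negation)
= p1 && p2 || p3   (distribution)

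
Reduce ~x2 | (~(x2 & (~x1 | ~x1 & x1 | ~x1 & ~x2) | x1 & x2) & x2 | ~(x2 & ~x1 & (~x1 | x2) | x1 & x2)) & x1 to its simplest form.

~x2

~x2 | (~(x2 & (~x1 | ~x1 & x1 | ~x1 & ~x2) | x1 & x2) & x2 | ~(x2 & ~x1 & (~x1 | x2) | x1 & x2)) & x1
= ~x2 | (~(x2 & (~x1 | ~x1 & ~x2) | x1 & x2) & x2 | ~(x2 & ~x1 & (~x1 | x2) | x1 & x2)) & x1   — complement / identity
= ~x2 | (~(x2 & ~x1 | x1 & x2) & x2 | ~(x2 & ~x1 & (~x1 | x2) | x1 & x2)) & x1   — absorption
= ~x2 | (~(x2 & ~x1 | x1 & x2) & x2 | ~(x2 & ~x1 | x1 & x2)) & x1   — absorption
= ~x2 | ~(x2 & ~x1 | x1 & x2) & x1   — absorption
= ~x2 | ~x2 & x1   — distribution
= ~x2   — absorption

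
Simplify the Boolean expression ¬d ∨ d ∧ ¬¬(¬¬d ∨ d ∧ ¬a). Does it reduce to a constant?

True

¬d ∨ d ∧ ¬¬(¬¬d ∨ d ∧ ¬a)
= ¬d ∨ d ∧ (¬¬d ∨ d ∧ ¬a)   — double negation
= ¬d ∨ d ∧ (d ∨ d ∧ ¬a)   — double negation
= ¬d ∨ d ∧ d   — absorption
= ¬d ∨ d   — idempotence
= True   — complement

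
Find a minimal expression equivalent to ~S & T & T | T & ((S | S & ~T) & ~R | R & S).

~S & T & T | T & ((S | S & ~T) & ~R | R & S)
= ~S & T & T | T & (S & ~R | R & S)   — absorption
= ~S & T | T & (S & ~R | R & S)   — idempotence
= ~S & T | T & S   — distribution
= T   — distribution

T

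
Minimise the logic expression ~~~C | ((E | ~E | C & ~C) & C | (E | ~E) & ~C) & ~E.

~~~C | ((E | ~E | C & ~C) & C | (E | ~E) & ~C) & ~E
= ~~~C | ((E | ~E) & C | (E | ~E) & ~C) & ~E
= ~~~C | (E | ~E) & ~E
= ~~~C | ~E
= ~C | ~E

~C | ~E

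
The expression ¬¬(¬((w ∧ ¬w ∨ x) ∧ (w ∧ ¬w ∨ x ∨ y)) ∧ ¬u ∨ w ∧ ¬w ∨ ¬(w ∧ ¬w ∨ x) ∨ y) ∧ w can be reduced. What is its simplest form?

¬¬(¬((w ∧ ¬w ∨ x) ∧ (w ∧ ¬w ∨ x ∨ y)) ∧ ¬u ∨ w ∧ ¬w ∨ ¬(w ∧ ¬w ∨ x) ∨ y) ∧ w
= ¬¬(¬((w ∧ ¬w ∨ x) ∧ (w ∧ ¬w ∨ x ∨ y)) ∧ ¬u ∨ ¬(w ∧ ¬w ∨ x) ∨ y) ∧ w   — complement / identity
= ¬¬(¬(w ∧ ¬w ∨ x) ∧ ¬u ∨ ¬(w ∧ ¬w ∨ x) ∨ y) ∧ w   — absorption
= ¬¬(¬(w ∧ ¬w ∨ x) ∨ y) ∧ w   — absorption
= ¬¬(¬x ∨ y) ∧ w   — complement / identity
= (¬x ∨ y) ∧ w   — double negation

(¬x ∨ y) ∧ w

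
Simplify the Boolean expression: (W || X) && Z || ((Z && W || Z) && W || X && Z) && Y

(W || X) && Z

(W || X) && Z || ((Z && W || Z) && W || X && Z) && Y
= (W || X) && Z || (Z && W || X && Z) && Y
= (W || X) && Z || (W || X) && Z && Y
= (W || X) && Z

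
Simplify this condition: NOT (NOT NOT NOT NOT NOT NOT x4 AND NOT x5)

NOT x4 OR x5

NOT (NOT NOT NOT NOT NOT NOT x4 AND NOT x5)
= NOT (NOT NOT NOT NOT x4 AND NOT x5)   [double negation]
= NOT (NOT NOT x4 AND NOT x5)   [double negation]
= NOT x4 OR x5   [De Morgan]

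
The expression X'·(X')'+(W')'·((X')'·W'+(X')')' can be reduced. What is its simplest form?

W·X'

X'·(X')'+(W')'·((X')'·W'+(X')')'
= X'·(X')'+(W')'·((X')')'   — absorption
= X'·X+(W')'·((X')')'   — double negation
= (W')'·((X')')'   — complement / identity
= (W')'·X'   — double negation
= W·X'   — double negation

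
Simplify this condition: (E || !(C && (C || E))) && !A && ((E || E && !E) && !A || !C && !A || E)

(E || !C) && !A

(E || !(C && (C || E))) && !A && ((E || E && !E) && !A || !C && !A || E)
= (E || !(C && (C || E))) && !A && (E && !A || !C && !A || E)
= (E || !(C && (C || E))) && !A && ((E || !C) && !A || E)
= (E || !C) && !A && ((E || !C) && !A || E)
= (E || !C) && !A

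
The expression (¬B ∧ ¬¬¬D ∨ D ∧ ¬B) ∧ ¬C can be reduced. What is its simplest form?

(¬B ∧ ¬¬¬D ∨ D ∧ ¬B) ∧ ¬C
= ¬B ∧ (¬¬¬D ∨ D) ∧ ¬C   (distribution)
= ¬B ∧ (¬D ∨ D) ∧ ¬C   (double negation)
= ¬B ∧ ¬C   (complement / identity)

¬B ∧ ¬C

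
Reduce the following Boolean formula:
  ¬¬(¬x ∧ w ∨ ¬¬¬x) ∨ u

¬x ∨ u

¬¬(¬x ∧ w ∨ ¬¬¬x) ∨ u
= ¬¬(¬x ∧ w ∨ ¬x) ∨ u   [double negation]
= ¬¬¬x ∨ u   [absorption]
= ¬x ∨ u   [double negation]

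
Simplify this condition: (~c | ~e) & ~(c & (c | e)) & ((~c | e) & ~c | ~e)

~c

(~c | ~e) & ~(c & (c | e)) & ((~c | e) & ~c | ~e)
= (~c | ~e) & ~(c & (c | e)) & (~c | ~e)
= (~c | ~e) & ~c & (~c | ~e)
= ~c & (~c | ~e)
= ~c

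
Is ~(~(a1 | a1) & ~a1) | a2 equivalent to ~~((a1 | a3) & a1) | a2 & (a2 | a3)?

Yes

E1: ~(~(a1 | a1) & ~a1) | a2
    = a1 | a1 | a1 | a2   [De Morgan]
    = a1 | a1 | a2   [idempotence]
    = a1 | a2   [idempotence]
E2: ~~((a1 | a3) & a1) | a2 & (a2 | a3)
    = ~~a1 | a2 & (a2 | a3)   [absorption]
    = ~~a1 | a2   [absorption]
    = a1 | a2   [double negation]
Both reduce to a1 | a2, so they are equivalent.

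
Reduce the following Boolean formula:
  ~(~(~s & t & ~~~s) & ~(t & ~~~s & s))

~(~(~s & t & ~~~s) & ~(t & ~~~s & s))
= ~s & t & ~~~s | t & ~~~s & s
= t & ~~~s
= t & ~s

t & ~s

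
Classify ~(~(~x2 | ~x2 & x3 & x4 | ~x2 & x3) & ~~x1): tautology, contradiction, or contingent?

contingent

~(~(~x2 | ~x2 & x3 & x4 | ~x2 & x3) & ~~x1)
= ~(~(~x2 | ~x2 & x3) & ~~x1)   (absorption)
= ~x2 | ~x2 & x3 | ~x1   (De Morgan)
= ~x2 | ~x1   (absorption)
This depends on x1, x2, so it is not a constant.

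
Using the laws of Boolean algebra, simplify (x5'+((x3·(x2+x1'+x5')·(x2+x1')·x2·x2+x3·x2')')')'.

x5·x3'

(x5'+((x3·(x2+x1'+x5')·(x2+x1')·x2·x2+x3·x2')')')'
= (x5'+((x3·(x2+x1')·x2·x2+x3·x2')')')'   — absorption
= x5·(x3·(x2+x1')·x2·x2+x3·x2')'   — De Morgan
= x5·(x3·x2·x2+x3·x2')'   — absorption
= x5·(x3·x2+x3·x2')'   — idempotence
= x5·x3'   — distribution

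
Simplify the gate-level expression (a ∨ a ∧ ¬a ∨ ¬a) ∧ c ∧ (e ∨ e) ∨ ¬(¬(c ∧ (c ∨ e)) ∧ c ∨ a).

(a ∨ a ∧ ¬a ∨ ¬a) ∧ c ∧ (e ∨ e) ∨ ¬(¬(c ∧ (c ∨ e)) ∧ c ∨ a)
= (a ∨ a ∧ ¬a ∨ ¬a) ∧ c ∧ e ∨ ¬(¬(c ∧ (c ∨ e)) ∧ c ∨ a)   — idempotence
= (a ∨ ¬a) ∧ c ∧ e ∨ ¬(¬(c ∧ (c ∨ e)) ∧ c ∨ a)   — complement / identity
= (a ∨ ¬a) ∧ c ∧ e ∨ ¬(¬c ∧ c ∨ a)   — absorption
= c ∧ e ∨ ¬(¬c ∧ c ∨ a)   — complement / identity
= c ∧ e ∨ ¬a   — complement / identity

c ∧ e ∨ ¬a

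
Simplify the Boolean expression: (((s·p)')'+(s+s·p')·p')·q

(((s·p)')'+(s+s·p')·p')·q
= (s·p+(s+s·p')·p')·q   [double negation]
= (s·p+s·p')·q   [absorption]
= s·q   [distribution]

s·q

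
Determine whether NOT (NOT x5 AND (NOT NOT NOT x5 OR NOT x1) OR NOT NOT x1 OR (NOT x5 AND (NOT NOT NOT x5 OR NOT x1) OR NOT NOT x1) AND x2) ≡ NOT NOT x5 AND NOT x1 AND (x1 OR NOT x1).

E1: NOT (NOT x5 AND (NOT NOT NOT x5 OR NOT x1) OR NOT NOT x1 OR (NOT x5 AND (NOT NOT NOT x5 OR NOT x1) OR NOT NOT x1) AND x2)
    = NOT (NOT x5 AND (NOT NOT NOT x5 OR NOT x1) OR NOT NOT x1)   (absorption)
    = NOT (NOT x5 AND (NOT x5 OR NOT x1) OR NOT NOT x1)   (double negation)
    = NOT (NOT x5 OR NOT NOT x1)   (absorption)
    = x5 AND NOT x1   (De Morgan)
E2: NOT NOT x5 AND NOT x1 AND (x1 OR NOT x1)
    = NOT NOT x5 AND NOT x1   (complement / identity)
    = x5 AND NOT x1   (double negation)
Both reduce to x5 AND NOT x1, so they are equivalent.

Yes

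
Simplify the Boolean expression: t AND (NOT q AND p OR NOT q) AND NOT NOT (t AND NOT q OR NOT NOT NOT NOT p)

t AND NOT q

t AND (NOT q AND p OR NOT q) AND NOT NOT (t AND NOT q OR NOT NOT NOT NOT p)
= t AND (NOT q AND p OR NOT q) AND NOT NOT (t AND NOT q OR NOT NOT p)   — double negation
= t AND (NOT q AND p OR NOT q) AND (t AND NOT q OR NOT NOT p)   — double negation
= t AND NOT q AND (t AND NOT q OR NOT NOT p)   — absorption
= t AND NOT q AND (t AND NOT q OR p)   — double negation
= t AND NOT q   — absorption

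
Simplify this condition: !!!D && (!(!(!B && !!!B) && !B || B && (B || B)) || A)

!!!D && (!(!(!B && !!!B) && !B || B && (B || B)) || A)
= !D && (!(!(!B && !!!B) && !B || B && (B || B)) || A)   (double negation)
= !D && (!((B || !!B) && !B || B && (B || B)) || A)   (De Morgan)
= !D && (!((B || B) && !B || B && (B || B)) || A)   (double negation)
= !D && (!(B || B) || A)   (distribution)
= !D && (!B || A)   (idempotence)

!D && (!B || A)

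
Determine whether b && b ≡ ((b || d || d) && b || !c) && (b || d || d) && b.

E1: b && b
    = b
E2: ((b || d || d) && b || !c) && (b || d || d) && b
    = (b || d || d) && b
    = (b || d) && b
    = b
Both reduce to b, so they are equivalent.

Yes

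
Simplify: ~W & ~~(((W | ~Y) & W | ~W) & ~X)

~W & ~X

~W & ~~(((W | ~Y) & W | ~W) & ~X)
= ~W & ~~((W | ~W) & ~X)   [absorption]
= ~W & ~~~X   [complement / identity]
= ~W & ~X   [double negation]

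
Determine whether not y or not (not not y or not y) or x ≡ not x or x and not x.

No

E1: not y or not (not not y or not y) or x
    = not y or not y and y or x   — De Morgan
    = not y or x   — complement / identity
E2: not x or x and not x
    = not x   — complement / identity
These differ: at x=1, y=1, E1 = 1 but E2 = 0.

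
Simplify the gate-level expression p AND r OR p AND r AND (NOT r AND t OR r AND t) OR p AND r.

p AND r OR p AND r AND (NOT r AND t OR r AND t) OR p AND r
= p AND r OR p AND r AND t OR p AND r   — distribution
= p AND r OR p AND r   — absorption
= p AND r   — idempotence

p AND r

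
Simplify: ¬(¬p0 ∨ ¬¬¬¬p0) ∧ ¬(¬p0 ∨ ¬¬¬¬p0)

¬(¬p0 ∨ ¬¬¬¬p0) ∧ ¬(¬p0 ∨ ¬¬¬¬p0)
= ¬(¬p0 ∨ ¬¬¬¬p0)   (idempotence)
= ¬(¬p0 ∨ ¬¬p0)   (double negation)
= p0 ∧ ¬p0   (De Morgan)
= False   (complement)

False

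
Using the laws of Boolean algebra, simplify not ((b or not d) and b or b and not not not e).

not b

not ((b or not d) and b or b and not not not e)
= not ((b or not d) and b or b and not e)   (double negation)
= not (b or b and not e)   (absorption)
= not b   (absorption)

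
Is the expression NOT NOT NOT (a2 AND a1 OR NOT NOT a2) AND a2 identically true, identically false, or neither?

identically false

NOT NOT NOT (a2 AND a1 OR NOT NOT a2) AND a2
= NOT NOT NOT (a2 AND a1 OR a2) AND a2   (double negation)
= NOT NOT NOT a2 AND a2   (absorption)
= NOT a2 AND a2   (double negation)
= FALSE   (complement)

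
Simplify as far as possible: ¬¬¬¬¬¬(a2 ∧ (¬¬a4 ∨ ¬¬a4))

¬¬¬¬¬¬(a2 ∧ (¬¬a4 ∨ ¬¬a4))
= ¬¬¬¬(a2 ∧ (¬¬a4 ∨ ¬¬a4))   [double negation]
= ¬¬(a2 ∧ (¬¬a4 ∨ ¬¬a4))   [double negation]
= a2 ∧ (¬¬a4 ∨ ¬¬a4)   [double negation]
= a2 ∧ ¬¬a4   [idempotence]
= a2 ∧ a4   [double negation]

a2 ∧ a4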